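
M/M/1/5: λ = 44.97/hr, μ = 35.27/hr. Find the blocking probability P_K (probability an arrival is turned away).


ρ = λ/μ = 44.97/35.27 = 1.2750
P_K = (1−ρ)ρ^K/(1−ρ^(K+1)) = (-0.2750·3.369668)/(1 − 4.296399)
= -0.926730/-3.296399 = 0.281134

Final: 0.281134


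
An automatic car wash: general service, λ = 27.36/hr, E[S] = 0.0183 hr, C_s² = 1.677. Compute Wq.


ρ = λ·E[S] = 27.36·0.0183 = 0.5007
E[S²] = E[S]²(1+C_s²) = 0.0183²·(1+1.677) = 0.0008965
Wq = λ·E[S²]/(2(1−ρ)) = 27.36·0.0008965/(2·0.4993) = 0.02456 hr

Final: 0.02456 hr


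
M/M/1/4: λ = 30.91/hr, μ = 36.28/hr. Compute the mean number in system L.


ρ = 30.91/36.28 = 0.8520
L = ρ[1 − (K+1)ρ^K + Kρ^(K+1)] / [(1−ρ)(1−ρ^(K+1))]
Numerator: 0.8520·(1 − 5·0.526898 + 4·0.448909) = 0.137293
Denominator: (0.1480)·(0.551091) = 0.081570
L = 0.137293/0.081570 = 1.6831

Final: 1.6831


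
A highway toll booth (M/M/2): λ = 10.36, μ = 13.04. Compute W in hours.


a = 0.7945; ρ = 0.3972; P₀ = 0.431394
Lq = P₀·a^c·ρ/(c!(1−ρ)²) = 0.14886
Wq = Lq/λ = 0.14886/10.36 = 0.01437 hr
W = Wq + 1/μ = 0.01437 + 0.07669 = 0.09106 hr

Final: 0.09106 hr


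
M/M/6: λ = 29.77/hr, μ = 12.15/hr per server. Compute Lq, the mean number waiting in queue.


a = λ/μ = 2.4502; ρ = a/6 = 0.4084
P₀ = 0.085843
Lq = P₀·a^c·ρ / (c!·(1−ρ)²) = 0.085843·216.37912·0.4084/(720·0.35003)
= 0.03010

Final: 0.03010


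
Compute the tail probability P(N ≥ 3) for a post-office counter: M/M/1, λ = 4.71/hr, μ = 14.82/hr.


ρ = 4.71/14.82 = 0.3178
P(N ≥ n) = ρ^n = 0.3178^3 = 0.032101

Final: 0.032101


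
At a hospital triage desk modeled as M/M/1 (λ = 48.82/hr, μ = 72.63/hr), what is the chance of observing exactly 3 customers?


ρ = 48.82/72.63 = 0.6722
P_n = (1−ρ)·ρ^n = (1 − 0.6722)·0.6722^3 = 0.3278·0.303700 = 0.099561

Final: 0.099561


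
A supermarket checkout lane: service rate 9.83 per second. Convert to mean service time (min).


Mean service time = 1/μ = 1/9.83 second = 0.10173 second
In minutes: 0.10173 × 0.0166667 = 0.001695 min

Final: 0.001695 min


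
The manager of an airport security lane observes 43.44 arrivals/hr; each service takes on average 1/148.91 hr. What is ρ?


ρ = λ/μ = 43.44/148.91 = 0.2917

Final: 0.2917


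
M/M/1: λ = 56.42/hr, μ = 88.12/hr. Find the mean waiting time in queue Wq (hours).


ρ = 56.42/88.12 = 0.6403
Wq = ρ/(μ−λ) = 0.6403/(88.12 − 56.42) = 0.6403/31.70 = 0.02020 hr

Final: 0.02020 hr


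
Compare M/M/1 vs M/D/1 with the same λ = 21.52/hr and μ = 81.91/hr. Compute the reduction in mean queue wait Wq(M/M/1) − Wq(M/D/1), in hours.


ρ = 21.52/81.91 = 0.2627
Wq(M/M/1) = ρ/(μ−λ) = 0.2627/60.39 = 0.004351 hr
Wq(M/D/1) = ρ/(2(μ−λ)) = 0.002175 hr
Savings = 0.004351 − 0.002175 = 0.002175 hr

Final: 0.002175 hr


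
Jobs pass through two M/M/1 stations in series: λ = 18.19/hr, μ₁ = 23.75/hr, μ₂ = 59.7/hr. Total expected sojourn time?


Each node sees arrival rate λ = 18.19/hr (tandem ⇒ throughput preserved).
W₁ = 1/(μ₁−λ) = 1/(23.75−18.19) = 0.17986 hr
W₂ = 1/(μ₂−λ) = 1/(59.7−18.19) = 0.02409 hr
W_total = W₁ + W₂ = 0.17986 + 0.02409 = 0.20395 hr

Final: 0.20395 hr


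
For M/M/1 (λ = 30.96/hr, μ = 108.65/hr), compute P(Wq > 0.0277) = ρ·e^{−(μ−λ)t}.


ρ = 30.96/108.65 = 0.2850
P(Wq > t) = ρ·e^{−(μ−λ)t} = 0.2850·e^{−2.1520}
= 0.2850·0.116250 = 0.033126

Final: 0.033126


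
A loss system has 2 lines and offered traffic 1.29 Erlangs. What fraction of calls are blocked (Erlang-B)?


B(c,a) = (a^c/c!) / Σ_{k=0}^{c} a^k/k!
a^2/2! = 0.832050
Σ terms (k=0..2): 1.00000 + 1.29000 + 0.83205 = 3.122050
B = 0.832050/3.122050 = 0.266508

Final: 0.266508


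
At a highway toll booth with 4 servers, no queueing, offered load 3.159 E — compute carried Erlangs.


B(4,3.159) = 0.223662 (Erlang-B)
Carried load = a(1 − B) = 3.159·(1 − 0.223662) = 3.159·0.776338 = 2.4525 E

Final: 2.4525 Erlangs


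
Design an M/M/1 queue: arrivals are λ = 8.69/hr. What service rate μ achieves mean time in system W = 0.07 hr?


W = 1/(μ−λ) ⇒ μ − λ = 1/W = 1/0.07 = 14.2857
μ = λ + 1/W = 8.69 + 14.2857 = 22.9757 per hr

Final: 22.9757 /hr


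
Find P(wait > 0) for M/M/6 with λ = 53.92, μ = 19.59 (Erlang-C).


a = λ/μ = 2.7524; ρ = a/6 = 0.4587
P₀ = 0.063135 (from M/M/c formula)
C(c,a) = [a^c/(c!(1−ρ))]·P₀ = [434.80315/(720·0.5413)]·0.063135
= 1.11571·0.063135 = 0.070440

Final: 0.070440


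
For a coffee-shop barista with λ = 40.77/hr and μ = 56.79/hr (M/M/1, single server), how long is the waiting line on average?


ρ = 40.77/56.79 = 0.7179
Lq = ρ²/(1−ρ) = 0.5154/0.2821 = 1.8270

Final: 1.8270


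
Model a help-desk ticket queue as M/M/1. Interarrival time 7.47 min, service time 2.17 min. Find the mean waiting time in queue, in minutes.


λ = 60/7.47 = 8.0321 /hr
μ = 60/2.17 = 27.6498 /hr
ρ = λ/μ = 8.0321/27.6498 = 0.2905
Wq = ρ/(μ−λ) = 0.2905/(27.6498−8.0321) = 0.01481 hr
In minutes: 0.01481·60 = 0.8885 min

Final: 0.8885 min


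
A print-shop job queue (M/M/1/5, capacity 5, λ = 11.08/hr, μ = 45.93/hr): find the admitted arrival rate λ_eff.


ρ = 0.2412; P_K = (1−ρ)ρ^5/(1−ρ^6) = 0.0006200
λ_eff = λ(1 − P_K) = 11.08·(1 − 0.0006200) = 11.08·0.999380 = 11.0731 /hr

Final: 11.0731 /hr


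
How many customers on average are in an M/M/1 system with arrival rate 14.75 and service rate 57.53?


ρ = λ/μ = 14.75/57.53 = 0.2564
L = ρ/(1−ρ) = 0.2564/(1 − 0.2564) = 0.2564/0.7436 = 0.3448

Final: 0.3448


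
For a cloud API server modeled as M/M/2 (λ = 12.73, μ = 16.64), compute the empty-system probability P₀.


a = λ/μ = 12.73/16.64 = 0.7650; ρ = a/c = 0.3825
Σ_{k=0}^{1} a^k/k! (terms k=0..1) = 1.00000 + 0.76502 = 1.76502
Tail: a^2/(2!(1−ρ)) = 0.58526/(2·0.6175) = 0.47391
P₀ = 1/(1.76502 + 0.47391) = 1/2.23893 = 0.446642

Final: 0.446642


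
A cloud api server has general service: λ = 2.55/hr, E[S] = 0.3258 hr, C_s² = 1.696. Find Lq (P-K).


ρ = λ·E[S] = 2.55·0.3258 = 0.8308
Lq = ρ²(1+C_s²)/(2(1−ρ)) = 0.6902·(1+1.696)/(2·0.1692)
= 0.6902·2.6960/0.3384 = 5.49853

Final: 5.49853


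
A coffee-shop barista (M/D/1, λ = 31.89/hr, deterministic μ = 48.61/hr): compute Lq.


ρ = 31.89/48.61 = 0.6560
M/D/1: Lq = ρ²/(2(1−ρ)) = 0.4304/(2·0.3440) = 0.62563

Final: 0.62563


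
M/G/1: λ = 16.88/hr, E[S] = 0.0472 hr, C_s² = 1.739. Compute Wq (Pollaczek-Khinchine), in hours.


ρ = λ·E[S] = 16.88·0.0472 = 0.7967
E[S²] = E[S]²(1+C_s²) = 0.0472²·(1+1.739) = 0.006102
Wq = λ·E[S²]/(2(1−ρ)) = 16.88·0.006102/(2·0.2033) = 0.25337 hr

Final: 0.25337 hr


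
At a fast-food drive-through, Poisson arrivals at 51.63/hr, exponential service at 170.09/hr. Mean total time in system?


W = 1/(μ−λ) = 1/(170.09 − 51.63) = 1/118.46 = 0.008442 hr

Final: 0.008442 hr


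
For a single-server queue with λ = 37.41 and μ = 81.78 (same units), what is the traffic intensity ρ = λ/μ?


ρ = λ/μ = 37.41/81.78 = 0.4574

Final: 0.4574


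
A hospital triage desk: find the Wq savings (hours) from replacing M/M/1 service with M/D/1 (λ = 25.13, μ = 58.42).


ρ = 25.13/58.42 = 0.4302
Wq(M/M/1) = ρ/(μ−λ) = 0.4302/33.29 = 0.01292 hr
Wq(M/D/1) = ρ/(2(μ−λ)) = 0.006461 hr
Savings = 0.01292 − 0.006461 = 0.006461 hr

Final: 0.006461 hr


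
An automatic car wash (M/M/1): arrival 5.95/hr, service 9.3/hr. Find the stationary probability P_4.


ρ = 5.95/9.3 = 0.6398
P_n = (1−ρ)·ρ^n = (1 − 0.6398)·0.6398^4 = 0.3602·0.167547 = 0.060353

Final: 0.060353


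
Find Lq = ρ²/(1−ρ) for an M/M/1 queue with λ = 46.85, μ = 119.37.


ρ = 46.85/119.37 = 0.3925
Lq = ρ²/(1−ρ) = 0.1540/0.6075 = 0.2536

Final: 0.2536


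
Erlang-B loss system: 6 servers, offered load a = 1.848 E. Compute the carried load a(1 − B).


B(6,1.848) = 0.008742 (Erlang-B)
Carried load = a(1 − B) = 1.848·(1 − 0.008742) = 1.848·0.991258 = 1.8318 E

Final: 1.8318 Erlangs


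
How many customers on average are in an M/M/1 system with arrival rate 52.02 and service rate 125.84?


ρ = λ/μ = 52.02/125.84 = 0.4134
L = ρ/(1−ρ) = 0.4134/(1 − 0.4134) = 0.4134/0.5866 = 0.7047

Final: 0.7047


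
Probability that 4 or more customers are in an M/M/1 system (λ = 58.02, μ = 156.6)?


ρ = 58.02/156.6 = 0.3705
P(N ≥ n) = ρ^n = 0.3705^4 = 0.018843

Final: 0.018843


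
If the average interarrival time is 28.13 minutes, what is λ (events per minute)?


λ = 1/(interarrival time) in consistent units.
1 minute = 1 min, so λ = 1/28.13 = 0.03555 per minute

Final: 0.03555 /min


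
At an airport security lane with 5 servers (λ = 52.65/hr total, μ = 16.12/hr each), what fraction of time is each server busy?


ρ = λ/(cμ) = 52.65/(5·16.12) = 52.65/80.60 = 0.6532

Final: 0.6532


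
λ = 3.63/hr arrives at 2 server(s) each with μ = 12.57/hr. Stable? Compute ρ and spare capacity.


Total capacity cμ = 2·12.57 = 25.14/hr
ρ = λ/(cμ) = 3.63/25.14 = 0.1444
Stable ⇔ ρ < 1: YES
Spare capacity = cμ − λ = 25.14 − 3.63 = 21.51/hr

Final: ρ = 0.1444; stable; margin = 21.51/hr


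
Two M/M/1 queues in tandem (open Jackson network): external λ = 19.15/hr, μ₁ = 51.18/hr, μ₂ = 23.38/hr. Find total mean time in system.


Each node sees arrival rate λ = 19.15/hr (tandem ⇒ throughput preserved).
W₁ = 1/(μ₁−λ) = 1/(51.18−19.15) = 0.03122 hr
W₂ = 1/(μ₂−λ) = 1/(23.38−19.15) = 0.23641 hr
W_total = W₁ + W₂ = 0.03122 + 0.23641 = 0.26763 hr

Final: 0.26763 hr


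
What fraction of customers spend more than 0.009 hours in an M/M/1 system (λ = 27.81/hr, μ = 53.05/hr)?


W ~ Exponential(μ−λ) for M/M/1.
μ − λ = 53.05 − 27.81 = 25.2400
P(W > t) = e^{−(μ−λ)t} = e^{−0.2272} = 0.796793

Final: 0.796793


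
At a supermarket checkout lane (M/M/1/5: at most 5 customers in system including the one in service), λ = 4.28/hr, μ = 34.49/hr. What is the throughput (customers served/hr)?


ρ = 0.1241; P_K = (1−ρ)ρ^5/(1−ρ^6) = 0.00002578
λ_eff = λ(1 − P_K) = 4.28·(1 − 0.00002578) = 4.28·0.999974 = 4.2799 /hr

Final: 4.2799 /hr


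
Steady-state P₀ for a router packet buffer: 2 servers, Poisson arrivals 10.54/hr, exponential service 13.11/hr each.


a = λ/μ = 10.54/13.11 = 0.8040; ρ = a/c = 0.4020
Σ_{k=0}^{1} a^k/k! (terms k=0..1) = 1.00000 + 0.80397 = 1.80397
Tail: a^2/(2!(1−ρ)) = 0.64636/(2·0.5980) = 0.54042
P₀ = 1/(1.80397 + 0.54042) = 1/2.34439 = 0.426551

Final: 0.426551


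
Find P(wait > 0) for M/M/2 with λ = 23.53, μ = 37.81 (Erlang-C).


a = λ/μ = 0.6223; ρ = a/2 = 0.3112
P₀ = 0.525366 (from M/M/c formula)
C(c,a) = [a^c/(c!(1−ρ))]·P₀ = [0.38728/(2·0.6888)]·0.525366
= 0.28111·0.525366 = 0.147688

Final: 0.147688


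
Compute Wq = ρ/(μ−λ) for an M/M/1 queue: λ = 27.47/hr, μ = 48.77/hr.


ρ = 27.47/48.77 = 0.5633
Wq = ρ/(μ−λ) = 0.5633/(48.77 − 27.47) = 0.5633/21.30 = 0.02644 hr

Final: 0.02644 hr


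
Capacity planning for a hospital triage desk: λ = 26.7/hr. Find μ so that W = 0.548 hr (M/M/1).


W = 1/(μ−λ) ⇒ μ − λ = 1/W = 1/0.548 = 1.8248
μ = λ + 1/W = 26.7 + 1.8248 = 28.5248 per hr

Final: 28.5248 /hr


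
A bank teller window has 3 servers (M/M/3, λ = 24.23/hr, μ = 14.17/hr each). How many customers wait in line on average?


a = λ/μ = 1.7100; ρ = a/3 = 0.5700
P₀ = 0.163673
Lq = P₀·a^c·ρ / (c!·(1−ρ)²) = 0.163673·4.99978·0.5700/(6·0.18491)
= 0.42041

Final: 0.42041


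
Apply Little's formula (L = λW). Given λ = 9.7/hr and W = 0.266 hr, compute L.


L = λW = 9.7·0.266 = 2.5802

Final: 2.5802


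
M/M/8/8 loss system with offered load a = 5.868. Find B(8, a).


B(c,a) = (a^c/c!) / Σ_{k=0}^{c} a^k/k!
a^8/8! = 34.865855
Σ terms (k=0..8): 1.00000 + 5.86800 + 17.21671 + 33.67589 + 49.40253 + 57.97881 + 56.70327 + 47.53354 + 34.86585 = 304.244610
B = 34.865855/304.244610 = 0.114598

Final: 0.114598


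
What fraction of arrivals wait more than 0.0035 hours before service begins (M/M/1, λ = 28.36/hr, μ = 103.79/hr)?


ρ = 28.36/103.79 = 0.2732
P(Wq > t) = ρ·e^{−(μ−λ)t} = 0.2732·e^{−0.2640}
= 0.2732·0.767970 = 0.209843

Final: 0.209843


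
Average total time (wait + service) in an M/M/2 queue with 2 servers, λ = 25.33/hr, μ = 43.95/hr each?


a = 0.5763; ρ = 0.2882; P₀ = 0.552592
Lq = P₀·a^c·ρ/(c!(1−ρ)²) = 0.05219
Wq = Lq/λ = 0.05219/25.33 = 0.002061 hr
W = Wq + 1/μ = 0.002061 + 0.02275 = 0.02481 hr

Final: 0.02481 hr


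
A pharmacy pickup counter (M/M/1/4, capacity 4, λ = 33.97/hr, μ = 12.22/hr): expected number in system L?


ρ = 33.97/12.22 = 2.7799
L = ρ[1 − (K+1)ρ^K + Kρ^(K+1)] / [(1−ρ)(1−ρ^(K+1))]
Numerator: 2.7799·(1 − 5·59.716915 + 4·166.005205) = 1018.644780
Denominator: (-1.7799)·(-165.005205) = 293.687660
L = 1018.644780/293.687660 = 3.4685

Final: 3.4685


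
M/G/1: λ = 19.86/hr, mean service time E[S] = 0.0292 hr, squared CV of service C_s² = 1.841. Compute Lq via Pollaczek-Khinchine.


ρ = λ·E[S] = 19.86·0.0292 = 0.5799
Lq = ρ²(1+C_s²)/(2(1−ρ)) = 0.3363·(1+1.841)/(2·0.4201)
= 0.3363·2.8410/0.8402 = 1.13717

Final: 1.13717


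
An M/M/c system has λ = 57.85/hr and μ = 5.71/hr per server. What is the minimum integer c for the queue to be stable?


Stability requires cμ > λ ⇔ c > λ/μ.
λ/μ = 57.85/5.71 = 10.1313
Minimum integer c = ⌊10.1313⌋ + 1 = 11
Check: 11·5.71 = 62.81 > 57.85, while 10·5.71 = 57.10 ≤ 57.85

Final: 11 servers


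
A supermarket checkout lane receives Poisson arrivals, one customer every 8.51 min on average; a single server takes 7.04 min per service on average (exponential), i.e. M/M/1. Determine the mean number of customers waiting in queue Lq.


λ = 60/8.51 = 7.0505 /hr
μ = 60/7.04 = 8.5227 /hr
ρ = λ/μ = 7.0505/8.5227 = 0.8273
Lq = ρ²/(1−ρ) = 0.6844/0.1727 = 3.9619

Final: 3.9619


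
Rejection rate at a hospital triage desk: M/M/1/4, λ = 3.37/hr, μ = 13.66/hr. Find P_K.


ρ = λ/μ = 3.37/13.66 = 0.2467
P_K = (1−ρ)ρ^K/(1−ρ^(K+1)) = (0.7533·0.003704)/(1 − 0.0009139)
= 0.002790/0.999086 = 0.002793

Final: 0.002793


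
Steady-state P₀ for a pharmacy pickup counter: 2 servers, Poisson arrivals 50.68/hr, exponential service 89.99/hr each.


a = λ/μ = 50.68/89.99 = 0.5632; ρ = a/c = 0.2816
Σ_{k=0}^{1} a^k/k! (terms k=0..1) = 1.00000 + 0.56317 = 1.56317
Tail: a^2/(2!(1−ρ)) = 0.31716/(2·0.7184) = 0.22074
P₀ = 1/(1.56317 + 0.22074) = 1/1.78391 = 0.560565

Final: 0.560565


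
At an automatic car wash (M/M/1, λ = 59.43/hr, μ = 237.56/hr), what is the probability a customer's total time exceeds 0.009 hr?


W ~ Exponential(μ−λ) for M/M/1.
μ − λ = 237.56 − 59.43 = 178.1300
P(W > t) = e^{−(μ−λ)t} = e^{−1.6032} = 0.201258

Final: 0.201258


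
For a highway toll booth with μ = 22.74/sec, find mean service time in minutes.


Mean service time = 1/μ = 1/22.74 second = 0.04398 second
In minutes: 0.04398 × 0.0166667 = 0.0007329 min

Final: 0.0007329 min


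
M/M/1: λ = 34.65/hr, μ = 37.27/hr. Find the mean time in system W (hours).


W = 1/(μ−λ) = 1/(37.27 − 34.65) = 1/2.62 = 0.3817 hr

Final: 0.3817 hr


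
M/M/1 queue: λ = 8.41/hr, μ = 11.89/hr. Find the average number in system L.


ρ = λ/μ = 8.41/11.89 = 0.7073
L = ρ/(1−ρ) = 0.7073/(1 − 0.7073) = 0.7073/0.2927 = 2.4167

Final: 2.4167


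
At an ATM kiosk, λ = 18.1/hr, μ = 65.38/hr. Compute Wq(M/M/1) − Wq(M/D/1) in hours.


ρ = 18.1/65.38 = 0.2768
Wq(M/M/1) = ρ/(μ−λ) = 0.2768/47.28 = 0.005855 hr
Wq(M/D/1) = ρ/(2(μ−λ)) = 0.002928 hr
Savings = 0.005855 − 0.002928 = 0.002928 hr

Final: 0.002928 hr


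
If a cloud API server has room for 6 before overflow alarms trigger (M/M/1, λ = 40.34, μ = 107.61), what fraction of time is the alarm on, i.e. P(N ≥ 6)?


ρ = 40.34/107.61 = 0.3749
P(N ≥ n) = ρ^n = 0.3749^6 = 0.002775

Final: 0.002775


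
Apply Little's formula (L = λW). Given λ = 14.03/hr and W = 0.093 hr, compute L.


L = λW = 14.03·0.093 = 1.3048

Final: 1.3048


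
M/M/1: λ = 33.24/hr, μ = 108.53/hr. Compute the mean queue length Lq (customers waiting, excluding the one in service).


ρ = 33.24/108.53 = 0.3063
Lq = ρ²/(1−ρ) = 0.09380/0.6937 = 0.1352

Final: 0.1352


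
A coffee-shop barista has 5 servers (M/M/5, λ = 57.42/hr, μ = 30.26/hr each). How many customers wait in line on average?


a = λ/μ = 1.8976; ρ = a/5 = 0.3795
P₀ = 0.149091
Lq = P₀·a^c·ρ / (c!·(1−ρ)²) = 0.149091·24.60205·0.3795/(120·0.38501)
= 0.03013

Final: 0.03013


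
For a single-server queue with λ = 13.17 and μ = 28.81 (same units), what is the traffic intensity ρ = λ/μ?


ρ = λ/μ = 13.17/28.81 = 0.4571

Final: 0.4571


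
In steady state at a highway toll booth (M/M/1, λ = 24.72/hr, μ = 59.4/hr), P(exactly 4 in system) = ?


ρ = 24.72/59.4 = 0.4162
P_n = (1−ρ)·ρ^n = (1 − 0.4162)·0.4162^4 = 0.5838·0.029995 = 0.017512

Final: 0.017512


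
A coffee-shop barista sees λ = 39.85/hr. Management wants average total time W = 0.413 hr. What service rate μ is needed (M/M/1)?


W = 1/(μ−λ) ⇒ μ − λ = 1/W = 1/0.413 = 2.4213
μ = λ + 1/W = 39.85 + 2.4213 = 42.2713 per hr

Final: 42.2713 /hr


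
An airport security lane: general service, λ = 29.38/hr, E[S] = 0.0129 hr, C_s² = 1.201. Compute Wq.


ρ = λ·E[S] = 29.38·0.0129 = 0.3790
E[S²] = E[S]²(1+C_s²) = 0.0129²·(1+1.201) = 0.0003663
Wq = λ·E[S²]/(2(1−ρ)) = 29.38·0.0003663/(2·0.6210) = 0.008664 hr

Final: 0.008664 hr


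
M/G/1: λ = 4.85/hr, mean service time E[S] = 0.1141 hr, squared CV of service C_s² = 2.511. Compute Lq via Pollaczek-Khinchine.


ρ = λ·E[S] = 4.85·0.1141 = 0.5534
Lq = ρ²(1+C_s²)/(2(1−ρ)) = 0.3062·(1+2.511)/(2·0.4466)
= 0.3062·3.5110/0.8932 = 1.20371

Final: 1.20371


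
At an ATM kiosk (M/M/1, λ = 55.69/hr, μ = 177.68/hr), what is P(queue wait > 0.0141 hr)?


ρ = 55.69/177.68 = 0.3134
P(Wq > t) = ρ·e^{−(μ−λ)t} = 0.3134·e^{−1.7201}
= 0.3134·0.179056 = 0.056121

Final: 0.056121


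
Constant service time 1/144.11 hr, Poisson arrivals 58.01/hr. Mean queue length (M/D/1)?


ρ = 58.01/144.11 = 0.4025
M/D/1: Lq = ρ²/(2(1−ρ)) = 0.1620/(2·0.5975) = 0.13561

Final: 0.13561


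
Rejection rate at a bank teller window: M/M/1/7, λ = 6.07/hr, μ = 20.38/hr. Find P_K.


ρ = λ/μ = 6.07/20.38 = 0.2978
P_K = (1−ρ)ρ^K/(1−ρ^(K+1)) = (0.7022·0.0002079)/(1 − 0.00006193)
= 0.0001460/0.999938 = 0.0001460

Final: 0.0001460


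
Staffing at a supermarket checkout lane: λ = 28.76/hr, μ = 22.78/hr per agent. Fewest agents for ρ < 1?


Stability requires cμ > λ ⇔ c > λ/μ.
λ/μ = 28.76/22.78 = 1.2625
Minimum integer c = ⌊1.2625⌋ + 1 = 2
Check: 2·22.78 = 45.56 > 28.76, while 1·22.78 = 22.78 ≤ 28.76

Final: 2 servers


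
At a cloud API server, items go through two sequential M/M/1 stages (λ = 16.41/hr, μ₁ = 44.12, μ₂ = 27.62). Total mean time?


Each node sees arrival rate λ = 16.41/hr (tandem ⇒ throughput preserved).
W₁ = 1/(μ₁−λ) = 1/(44.12−16.41) = 0.03609 hr
W₂ = 1/(μ₂−λ) = 1/(27.62−16.41) = 0.08921 hr
W_total = W₁ + W₂ = 0.03609 + 0.08921 = 0.12529 hr

Final: 0.12529 hr


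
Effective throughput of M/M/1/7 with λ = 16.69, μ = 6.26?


ρ = 2.6661; P_K = (1−ρ)ρ^7/(1−ρ^8) = 0.625170
λ_eff = λ(1 − P_K) = 16.69·(1 − 0.625170) = 16.69·0.374830 = 6.2559 /hr

Final: 6.2559 /hr


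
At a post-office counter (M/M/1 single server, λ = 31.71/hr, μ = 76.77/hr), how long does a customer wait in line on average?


ρ = 31.71/76.77 = 0.4131
Wq = ρ/(μ−λ) = 0.4131/(76.77 − 31.71) = 0.4131/45.06 = 0.009167 hr

Final: 0.009167 hr


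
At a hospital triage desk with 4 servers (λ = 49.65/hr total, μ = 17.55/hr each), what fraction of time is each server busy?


ρ = λ/(cμ) = 49.65/(4·17.55) = 49.65/70.20 = 0.7073

Final: 0.7073


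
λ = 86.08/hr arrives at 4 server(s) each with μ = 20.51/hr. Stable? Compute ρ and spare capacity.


Total capacity cμ = 4·20.51 = 82.04/hr
ρ = λ/(cμ) = 86.08/82.04 = 1.0492
Stable ⇔ ρ < 1: NO
Spare capacity = cμ − λ = 82.04 − 86.08 = -4.04/hr

Final: ρ = 1.0492; unstable; margin = -4.04/hr


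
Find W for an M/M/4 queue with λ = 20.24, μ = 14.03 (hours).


a = 1.4426; ρ = 0.3607; P₀ = 0.234419
Lq = P₀·a^c·ρ/(c!(1−ρ)²) = 0.03733
Wq = Lq/λ = 0.03733/20.24 = 0.001844 hr
W = Wq + 1/μ = 0.001844 + 0.07128 = 0.07312 hr

Final: 0.07312 hr


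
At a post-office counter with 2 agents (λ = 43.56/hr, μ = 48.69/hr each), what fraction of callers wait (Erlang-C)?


a = λ/μ = 0.8946; ρ = a/2 = 0.4473
P₀ = 0.381865 (from M/M/c formula)
C(c,a) = [a^c/(c!(1−ρ))]·P₀ = [0.80038/(2·0.5527)]·0.381865
= 0.72409·0.381865 = 0.276504

Final: 0.276504


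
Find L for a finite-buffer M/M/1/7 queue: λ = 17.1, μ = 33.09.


ρ = 17.1/33.09 = 0.5168
L = ρ[1 − (K+1)ρ^K + Kρ^(K+1)] / [(1−ρ)(1−ρ^(K+1))]
Numerator: 0.5168·(1 − 8·0.009842 + 7·0.005086) = 0.494482
Denominator: (0.4832)·(0.994914) = 0.480770
L = 0.494482/0.480770 = 1.0285

Final: 1.0285


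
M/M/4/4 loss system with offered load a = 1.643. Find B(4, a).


B(c,a) = (a^c/c!) / Σ_{k=0}^{c} a^k/k!
a^4/4! = 0.303626
Σ terms (k=0..4): 1.00000 + 1.64300 + 1.34972 + 0.73920 + 0.30363 = 5.035550
B = 0.303626/5.035550 = 0.060297

Final: 0.060297


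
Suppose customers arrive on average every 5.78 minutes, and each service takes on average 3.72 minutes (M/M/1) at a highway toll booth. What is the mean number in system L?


λ = 60/5.78 = 10.3806 /hr
μ = 60/3.72 = 16.1290 /hr
ρ = λ/μ = 10.3806/16.1290 = 0.6436
L = ρ/(1−ρ) = 0.6436/0.3564 = 1.8058

Final: 1.8058


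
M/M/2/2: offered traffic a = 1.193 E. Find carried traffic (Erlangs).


B(2,1.193) = 0.244997 (Erlang-B)
Carried load = a(1 − B) = 1.193·(1 − 0.244997) = 1.193·0.755003 = 0.9007 E

Final: 0.9007 Erlangs


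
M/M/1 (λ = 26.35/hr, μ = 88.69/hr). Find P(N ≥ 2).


ρ = 26.35/88.69 = 0.2971
P(N ≥ n) = ρ^n = 0.2971^2 = 0.088270

Final: 0.088270


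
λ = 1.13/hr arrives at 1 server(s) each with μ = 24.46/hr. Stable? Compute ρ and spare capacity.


Total capacity cμ = 1·24.46 = 24.46/hr
ρ = λ/(cμ) = 1.13/24.46 = 0.04620
Stable ⇔ ρ < 1: YES
Spare capacity = cμ − λ = 24.46 − 1.13 = 23.33/hr

Final: ρ = 0.04620; stable; margin = 23.33/hr


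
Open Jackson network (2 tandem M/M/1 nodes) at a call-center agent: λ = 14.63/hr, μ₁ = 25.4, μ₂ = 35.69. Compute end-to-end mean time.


Each node sees arrival rate λ = 14.63/hr (tandem ⇒ throughput preserved).
W₁ = 1/(μ₁−λ) = 1/(25.4−14.63) = 0.09285 hr
W₂ = 1/(μ₂−λ) = 1/(35.69−14.63) = 0.04748 hr
W_total = W₁ + W₂ = 0.09285 + 0.04748 = 0.14033 hr

Final: 0.14033 hr


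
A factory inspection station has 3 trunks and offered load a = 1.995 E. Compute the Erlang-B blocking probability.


B(c,a) = (a^c/c!) / Σ_{k=0}^{c} a^k/k!
a^3/3! = 1.323358
Σ terms (k=0..3): 1.00000 + 1.99500 + 1.99001 + 1.32336 = 6.308371
B = 1.323358/6.308371 = 0.209778

Final: 0.209778


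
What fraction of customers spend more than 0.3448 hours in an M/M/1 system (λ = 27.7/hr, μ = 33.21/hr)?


W ~ Exponential(μ−λ) for M/M/1.
μ − λ = 33.21 − 27.7 = 5.5100
P(W > t) = e^{−(μ−λ)t} = e^{−1.8998} = 0.149591

Final: 0.149591


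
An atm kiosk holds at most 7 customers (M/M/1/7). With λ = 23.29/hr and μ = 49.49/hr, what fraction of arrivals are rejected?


ρ = λ/μ = 23.29/49.49 = 0.4706
P_K = (1−ρ)ρ^K/(1−ρ^(K+1)) = (0.5294·0.005112)/(1 − 0.002406)
= 0.002706/0.997594 = 0.002713

Final: 0.002713


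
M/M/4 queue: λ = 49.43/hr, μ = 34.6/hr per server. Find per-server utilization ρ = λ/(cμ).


ρ = λ/(cμ) = 49.43/(4·34.6) = 49.43/138.40 = 0.3572

Final: 0.3572


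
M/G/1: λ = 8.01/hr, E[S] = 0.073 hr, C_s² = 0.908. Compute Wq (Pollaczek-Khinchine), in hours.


ρ = λ·E[S] = 8.01·0.073 = 0.5847
E[S²] = E[S]²(1+C_s²) = 0.073²·(1+0.908) = 0.010168
Wq = λ·E[S²]/(2(1−ρ)) = 8.01·0.010168/(2·0.4153) = 0.09806 hr

Final: 0.09806 hr


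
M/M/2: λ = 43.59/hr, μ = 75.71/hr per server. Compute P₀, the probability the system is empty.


a = λ/μ = 43.59/75.71 = 0.5757; ρ = a/c = 0.2879
Σ_{k=0}^{1} a^k/k! (terms k=0..1) = 1.00000 + 0.57575 = 1.57575
Tail: a^2/(2!(1−ρ)) = 0.33149/(2·0.7121) = 0.23275
P₀ = 1/(1.57575 + 0.23275) = 1/1.80849 = 0.552946

Final: 0.552946


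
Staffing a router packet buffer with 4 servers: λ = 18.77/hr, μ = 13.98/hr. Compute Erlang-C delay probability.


a = λ/μ = 1.3426; ρ = a/4 = 0.3357
P₀ = 0.259662 (from M/M/c formula)
C(c,a) = [a^c/(c!(1−ρ))]·P₀ = [3.24959/(24·0.6643)]·0.259662
= 0.20381·0.259662 = 0.052922

Final: 0.052922


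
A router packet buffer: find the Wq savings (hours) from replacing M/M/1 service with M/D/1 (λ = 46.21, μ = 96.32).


ρ = 46.21/96.32 = 0.4798
Wq(M/M/1) = ρ/(μ−λ) = 0.4798/50.11 = 0.009574 hr
Wq(M/D/1) = ρ/(2(μ−λ)) = 0.004787 hr
Savings = 0.009574 − 0.004787 = 0.004787 hr

Final: 0.004787 hr


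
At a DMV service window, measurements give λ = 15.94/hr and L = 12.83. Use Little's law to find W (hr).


W = L/λ = 12.83/15.94 = 0.8049 hr

Final: 0.8049 hr


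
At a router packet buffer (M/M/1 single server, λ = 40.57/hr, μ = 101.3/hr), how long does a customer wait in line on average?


ρ = 40.57/101.3 = 0.4005
Wq = ρ/(μ−λ) = 0.4005/(101.3 − 40.57) = 0.4005/60.73 = 0.006595 hr

Final: 0.006595 hr


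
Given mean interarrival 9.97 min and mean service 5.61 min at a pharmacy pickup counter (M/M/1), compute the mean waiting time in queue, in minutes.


λ = 60/9.97 = 6.0181 /hr
μ = 60/5.61 = 10.6952 /hr
ρ = λ/μ = 6.0181/10.6952 = 0.5627
Wq = ρ/(μ−λ) = 0.5627/(10.6952−6.0181) = 0.12031 hr
In minutes: 0.12031·60 = 7.218 min

Final: 7.218 min


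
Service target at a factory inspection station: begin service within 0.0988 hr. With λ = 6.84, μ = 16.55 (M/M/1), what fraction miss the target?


ρ = 6.84/16.55 = 0.4133
P(Wq > t) = ρ·e^{−(μ−λ)t} = 0.4133·e^{−0.9593}
= 0.4133·0.383143 = 0.158350

Final: 0.158350


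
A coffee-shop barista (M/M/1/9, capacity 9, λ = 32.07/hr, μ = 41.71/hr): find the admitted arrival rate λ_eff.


ρ = 0.7689; P_K = (1−ρ)ρ^9/(1−ρ^10) = 0.023395
λ_eff = λ(1 − P_K) = 32.07·(1 − 0.023395) = 32.07·0.976605 = 31.3197 /hr

Final: 31.3197 /hr


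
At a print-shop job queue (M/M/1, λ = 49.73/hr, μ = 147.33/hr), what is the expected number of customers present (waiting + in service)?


ρ = λ/μ = 49.73/147.33 = 0.3375
L = ρ/(1−ρ) = 0.3375/(1 − 0.3375) = 0.3375/0.6625 = 0.5095

Final: 0.5095


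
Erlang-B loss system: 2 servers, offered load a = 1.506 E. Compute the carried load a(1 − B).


B(2,1.506) = 0.311542 (Erlang-B)
Carried load = a(1 − B) = 1.506·(1 − 0.311542) = 1.506·0.688458 = 1.0368 E

Final: 1.0368 Erlangs


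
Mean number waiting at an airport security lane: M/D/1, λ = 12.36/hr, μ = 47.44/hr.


ρ = 12.36/47.44 = 0.2605
M/D/1: Lq = ρ²/(2(1−ρ)) = 0.06788/(2·0.7395) = 0.04590

Final: 0.04590


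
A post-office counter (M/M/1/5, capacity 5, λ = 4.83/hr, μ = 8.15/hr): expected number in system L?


ρ = 4.83/8.15 = 0.5926
L = ρ[1 − (K+1)ρ^K + Kρ^(K+1)] / [(1−ρ)(1−ρ^(K+1))]
Numerator: 0.5926·(1 − 6·0.073105 + 5·0.043325) = 0.461069
Denominator: (0.4074)·(0.956675) = 0.389713
L = 0.461069/0.389713 = 1.1831

Final: 1.1831


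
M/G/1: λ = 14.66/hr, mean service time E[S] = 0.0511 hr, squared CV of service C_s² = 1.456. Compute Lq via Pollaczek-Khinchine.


ρ = λ·E[S] = 14.66·0.0511 = 0.7491
Lq = ρ²(1+C_s²)/(2(1−ρ)) = 0.5612·(1+1.456)/(2·0.2509)
= 0.5612·2.4560/0.5017 = 2.74696

Final: 2.74696


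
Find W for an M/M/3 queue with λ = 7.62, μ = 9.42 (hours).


a = 0.8089; ρ = 0.2696; P₀ = 0.443090
Lq = P₀·a^c·ρ/(c!(1−ρ)²) = 0.01976
Wq = Lq/λ = 0.01976/7.62 = 0.002593 hr
W = Wq + 1/μ = 0.002593 + 0.10616 = 0.10875 hr

Final: 0.10875 hr


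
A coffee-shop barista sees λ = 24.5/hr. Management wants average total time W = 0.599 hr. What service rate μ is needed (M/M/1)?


W = 1/(μ−λ) ⇒ μ − λ = 1/W = 1/0.599 = 1.6694
μ = λ + 1/W = 24.5 + 1.6694 = 26.1694 per hr

Final: 26.1694 /hr


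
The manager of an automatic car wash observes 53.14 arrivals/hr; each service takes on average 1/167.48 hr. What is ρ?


ρ = λ/μ = 53.14/167.48 = 0.3173

Final: 0.3173


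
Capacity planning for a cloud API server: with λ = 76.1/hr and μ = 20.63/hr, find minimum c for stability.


Stability requires cμ > λ ⇔ c > λ/μ.
λ/μ = 76.1/20.63 = 3.6888
Minimum integer c = ⌊3.6888⌋ + 1 = 4
Check: 4·20.63 = 82.52 > 76.1, while 3·20.63 = 61.89 ≤ 76.1

Final: 4 servers


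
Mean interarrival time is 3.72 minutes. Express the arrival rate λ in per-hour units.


λ = 1/(interarrival time) in consistent units.
1 hour = 60 min, so λ = 60/3.72 = 16.1290 per hour

Final: 16.1290 /hr


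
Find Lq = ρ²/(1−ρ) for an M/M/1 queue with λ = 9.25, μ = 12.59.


ρ = 9.25/12.59 = 0.7347
Lq = ρ²/(1−ρ) = 0.5398/0.2653 = 2.0348

Final: 2.0348


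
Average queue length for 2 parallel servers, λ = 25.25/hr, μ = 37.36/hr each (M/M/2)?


a = λ/μ = 0.6759; ρ = a/2 = 0.3379
P₀ = 0.494848
Lq = P₀·a^c·ρ / (c!·(1−ρ)²) = 0.494848·0.45678·0.3379/(2·0.43834)
= 0.08713

Final: 0.08713


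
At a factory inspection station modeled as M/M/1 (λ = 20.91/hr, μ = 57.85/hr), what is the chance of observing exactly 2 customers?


ρ = 20.91/57.85 = 0.3615
P_n = (1−ρ)·ρ^n = (1 − 0.3615)·0.3615^2 = 0.6385·0.130648 = 0.083425

Final: 0.083425


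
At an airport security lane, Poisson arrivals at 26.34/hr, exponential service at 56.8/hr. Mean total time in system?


W = 1/(μ−λ) = 1/(56.8 − 26.34) = 1/30.46 = 0.03283 hr

Final: 0.03283 hr


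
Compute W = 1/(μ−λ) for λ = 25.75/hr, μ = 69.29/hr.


W = 1/(μ−λ) = 1/(69.29 − 25.75) = 1/43.54 = 0.02297 hr

Final: 0.02297 hr


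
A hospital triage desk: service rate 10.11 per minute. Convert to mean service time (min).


Mean service time = 1/μ = 1/10.11 minute = 0.09891 minute
In minutes: 0.09891 × 1 = 0.09891 min

Final: 0.09891 min


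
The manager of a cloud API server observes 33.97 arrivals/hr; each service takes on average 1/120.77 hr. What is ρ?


ρ = λ/μ = 33.97/120.77 = 0.2813

Final: 0.2813


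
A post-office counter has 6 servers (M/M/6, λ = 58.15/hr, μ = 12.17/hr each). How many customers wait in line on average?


a = λ/μ = 4.7781; ρ = a/6 = 0.7964
P₀ = 0.006289
Lq = P₀·a^c·ρ / (c!·(1−ρ)²) = 0.006289·11900.21602·0.7964/(720·0.04147)
= 1.99603

Final: 1.99603


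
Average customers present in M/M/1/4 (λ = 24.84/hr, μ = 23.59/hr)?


ρ = 24.84/23.59 = 1.0530
L = ρ[1 − (K+1)ρ^K + Kρ^(K+1)] / [(1−ρ)(1−ρ^(K+1))]
Numerator: 1.0530·(1 − 5·1.229404 + 4·1.294548) = 0.032825
Denominator: (-0.05299)·(-0.294548) = 0.015608
L = 0.032825/0.015608 = 2.1031

Final: 2.1031


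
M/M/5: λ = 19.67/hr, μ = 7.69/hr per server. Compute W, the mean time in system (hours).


a = 2.5579; ρ = 0.5116; P₀ = 0.075357
Lq = P₀·a^c·ρ/(c!(1−ρ)²) = 0.14745
Wq = Lq/λ = 0.14745/19.67 = 0.007496 hr
W = Wq + 1/μ = 0.007496 + 0.13004 = 0.13754 hr

Final: 0.13754 hr


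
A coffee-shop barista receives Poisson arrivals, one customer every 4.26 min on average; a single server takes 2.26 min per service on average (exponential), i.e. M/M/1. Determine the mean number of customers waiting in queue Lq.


λ = 60/4.26 = 14.0845 /hr
μ = 60/2.26 = 26.5487 /hr
ρ = λ/μ = 14.0845/26.5487 = 0.5305
Lq = ρ²/(1−ρ) = 0.2814/0.4695 = 0.5995

Final: 0.5995


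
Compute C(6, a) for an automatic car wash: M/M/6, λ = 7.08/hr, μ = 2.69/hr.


a = λ/μ = 2.6320; ρ = a/6 = 0.4387
P₀ = 0.071384 (from M/M/c formula)
C(c,a) = [a^c/(c!(1−ρ))]·P₀ = [332.41902/(720·0.5613)]·0.071384
= 0.82249·0.071384 = 0.058712

Final: 0.058712


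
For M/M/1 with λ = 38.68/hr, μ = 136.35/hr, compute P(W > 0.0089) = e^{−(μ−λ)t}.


W ~ Exponential(μ−λ) for M/M/1.
μ − λ = 136.35 − 38.68 = 97.6700
P(W > t) = e^{−(μ−λ)t} = e^{−0.8693} = 0.419260

Final: 0.419260


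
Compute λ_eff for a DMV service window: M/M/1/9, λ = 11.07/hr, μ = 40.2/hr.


ρ = 0.2754; P_K = (1−ρ)ρ^9/(1−ρ^10) = 0.000006598
λ_eff = λ(1 − P_K) = 11.07·(1 − 0.000006598) = 11.07·0.999993 = 11.0699 /hr

Final: 11.0699 /hr


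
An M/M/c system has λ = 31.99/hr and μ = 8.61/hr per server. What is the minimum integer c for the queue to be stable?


Stability requires cμ > λ ⇔ c > λ/μ.
λ/μ = 31.99/8.61 = 3.7154
Minimum integer c = ⌊3.7154⌋ + 1 = 4
Check: 4·8.61 = 34.44 > 31.99, while 3·8.61 = 25.83 ≤ 31.99

Final: 4 servers


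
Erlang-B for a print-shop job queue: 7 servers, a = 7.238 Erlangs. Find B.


B(c,a) = (a^c/c!) / Σ_{k=0}^{c} a^k/k!
a^7/7! = 206.490233
Σ terms (k=0..7): 1.00000 + 7.23800 + 26.19432 + 63.19817 + 114.35708 + 165.54332 + 199.70042 + 206.49023 = 783.721541
B = 206.490233/783.721541 = 0.263474

Final: 0.263474


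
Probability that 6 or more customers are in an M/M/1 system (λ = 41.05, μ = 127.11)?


ρ = 41.05/127.11 = 0.3229
P(N ≥ n) = ρ^n = 0.3229^6 = 0.001134

Final: 0.001134


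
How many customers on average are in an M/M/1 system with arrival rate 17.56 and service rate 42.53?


ρ = λ/μ = 17.56/42.53 = 0.4129
L = ρ/(1−ρ) = 0.4129/(1 − 0.4129) = 0.4129/0.5871 = 0.7032

Final: 0.7032


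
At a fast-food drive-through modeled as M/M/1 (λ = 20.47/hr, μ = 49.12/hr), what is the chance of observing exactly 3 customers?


ρ = 20.47/49.12 = 0.4167
P_n = (1−ρ)·ρ^n = (1 − 0.4167)·0.4167^3 = 0.5833·0.072373 = 0.042213

Final: 0.042213


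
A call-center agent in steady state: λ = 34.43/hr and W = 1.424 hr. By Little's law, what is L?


L = λW = 34.43·1.424 = 49.0283

Final: 49.0283


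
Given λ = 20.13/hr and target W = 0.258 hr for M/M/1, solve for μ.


W = 1/(μ−λ) ⇒ μ − λ = 1/W = 1/0.258 = 3.8760
μ = λ + 1/W = 20.13 + 3.8760 = 24.0060 per hr

Final: 24.0060 /hr


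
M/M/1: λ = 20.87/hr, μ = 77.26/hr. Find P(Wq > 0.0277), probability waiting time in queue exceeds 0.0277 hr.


ρ = 20.87/77.26 = 0.2701
P(Wq > t) = ρ·e^{−(μ−λ)t} = 0.2701·e^{−1.5620}
= 0.2701·0.209716 = 0.056650

Final: 0.056650


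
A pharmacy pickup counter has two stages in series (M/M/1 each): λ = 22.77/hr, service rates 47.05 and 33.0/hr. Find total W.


Each node sees arrival rate λ = 22.77/hr (tandem ⇒ throughput preserved).
W₁ = 1/(μ₁−λ) = 1/(47.05−22.77) = 0.04119 hr
W₂ = 1/(μ₂−λ) = 1/(33.0−22.77) = 0.09775 hr
W_total = W₁ + W₂ = 0.04119 + 0.09775 = 0.13894 hr

Final: 0.13894 hr


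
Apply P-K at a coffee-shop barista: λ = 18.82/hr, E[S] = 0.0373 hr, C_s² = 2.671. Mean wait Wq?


ρ = λ·E[S] = 18.82·0.0373 = 0.7020
E[S²] = E[S]²(1+C_s²) = 0.0373²·(1+2.671) = 0.005107
Wq = λ·E[S²]/(2(1−ρ)) = 18.82·0.005107/(2·0.2980) = 0.16127 hr

Final: 0.16127 hr


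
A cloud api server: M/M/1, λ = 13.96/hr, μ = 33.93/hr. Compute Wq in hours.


ρ = 13.96/33.93 = 0.4114
Wq = ρ/(μ−λ) = 0.4114/(33.93 − 13.96) = 0.4114/19.97 = 0.02060 hr

Final: 0.02060 hr


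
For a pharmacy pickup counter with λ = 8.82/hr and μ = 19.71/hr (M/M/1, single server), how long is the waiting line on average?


ρ = 8.82/19.71 = 0.4475
Lq = ρ²/(1−ρ) = 0.2002/0.5525 = 0.3624

Final: 0.3624


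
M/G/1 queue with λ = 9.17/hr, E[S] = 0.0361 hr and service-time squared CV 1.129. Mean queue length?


ρ = λ·E[S] = 9.17·0.0361 = 0.3310
Lq = ρ²(1+C_s²)/(2(1−ρ)) = 0.1096·(1+1.129)/(2·0.6690)
= 0.1096·2.1290/1.3379 = 0.17438

Final: 0.17438


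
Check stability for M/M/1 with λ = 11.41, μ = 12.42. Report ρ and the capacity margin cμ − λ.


Total capacity cμ = 1·12.42 = 12.42/hr
ρ = λ/(cμ) = 11.41/12.42 = 0.9187
Stable ⇔ ρ < 1: YES
Spare capacity = cμ − λ = 12.42 − 11.41 = 1.01/hr

Final: ρ = 0.9187; stable; margin = 1.01/hr


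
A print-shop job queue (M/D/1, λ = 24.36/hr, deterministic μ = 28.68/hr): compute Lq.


ρ = 24.36/28.68 = 0.8494
M/D/1: Lq = ρ²/(2(1−ρ)) = 0.7214/(2·0.1506) = 2.39476

Final: 2.39476


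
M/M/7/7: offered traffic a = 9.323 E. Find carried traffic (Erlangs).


B(7,9.323) = 0.377550 (Erlang-B)
Carried load = a(1 − B) = 9.323·(1 − 0.377550) = 9.323·0.622450 = 5.8031 E

Final: 5.8031 Erlangs


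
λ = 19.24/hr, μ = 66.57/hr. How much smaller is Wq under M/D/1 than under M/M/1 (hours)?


ρ = 19.24/66.57 = 0.2890
Wq(M/M/1) = ρ/(μ−λ) = 0.2890/47.33 = 0.006106 hr
Wq(M/D/1) = ρ/(2(μ−λ)) = 0.003053 hr
Savings = 0.006106 − 0.003053 = 0.003053 hr

Final: 0.003053 hr


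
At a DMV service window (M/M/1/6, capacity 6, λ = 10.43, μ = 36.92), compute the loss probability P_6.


ρ = λ/μ = 10.43/36.92 = 0.2825
P_K = (1−ρ)ρ^K/(1−ρ^(K+1)) = (0.7175·0.0005083)/(1 − 0.0001436)
= 0.0003647/0.999856 = 0.0003648

Final: 0.0003648


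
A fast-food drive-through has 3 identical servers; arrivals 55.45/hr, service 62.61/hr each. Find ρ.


ρ = λ/(cμ) = 55.45/(3·62.61) = 55.45/187.83 = 0.2952

Final: 0.2952


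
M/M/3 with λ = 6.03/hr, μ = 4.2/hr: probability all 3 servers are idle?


a = λ/μ = 6.03/4.2 = 1.4357; ρ = a/c = 0.4786
Σ_{k=0}^{2} a^k/k! (terms k=0..2) = 1.00000 + 1.43571 + 1.03064 = 3.46635
Tail: a^3/(3!(1−ρ)) = 2.95940/(6·0.5214) = 0.94593
P₀ = 1/(3.46635 + 0.94593) = 1/4.41228 = 0.226640

Final: 0.226640


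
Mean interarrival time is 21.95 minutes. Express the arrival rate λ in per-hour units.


λ = 1/(interarrival time) in consistent units.
1 hour = 60 min, so λ = 60/21.95 = 2.7335 per hour

Final: 2.7335 /hr


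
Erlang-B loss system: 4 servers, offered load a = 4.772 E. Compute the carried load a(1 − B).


B(4,4.772) = 0.379892 (Erlang-B)
Carried load = a(1 − B) = 4.772·(1 − 0.379892) = 4.772·0.620108 = 2.9592 E

Final: 2.9592 Erlangs


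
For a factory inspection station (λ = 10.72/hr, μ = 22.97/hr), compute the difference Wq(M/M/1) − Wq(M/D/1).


ρ = 10.72/22.97 = 0.4667
Wq(M/M/1) = ρ/(μ−λ) = 0.4667/12.25 = 0.03810 hr
Wq(M/D/1) = ρ/(2(μ−λ)) = 0.01905 hr
Savings = 0.03810 − 0.01905 = 0.01905 hr

Final: 0.01905 hr


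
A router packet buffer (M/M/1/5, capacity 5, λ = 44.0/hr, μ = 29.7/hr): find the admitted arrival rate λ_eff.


ρ = 1.4815; P_K = (1−ρ)ρ^5/(1−ρ^6) = 0.358951
λ_eff = λ(1 − P_K) = 44.0·(1 − 0.358951) = 44.0·0.641049 = 28.2061 /hr

Final: 28.2061 /hr


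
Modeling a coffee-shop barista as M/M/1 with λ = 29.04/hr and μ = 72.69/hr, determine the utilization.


ρ = λ/μ = 29.04/72.69 = 0.3995

Final: 0.3995


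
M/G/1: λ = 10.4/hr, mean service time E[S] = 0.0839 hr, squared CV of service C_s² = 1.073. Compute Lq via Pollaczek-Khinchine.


ρ = λ·E[S] = 10.4·0.0839 = 0.8726
Lq = ρ²(1+C_s²)/(2(1−ρ)) = 0.7614·(1+1.073)/(2·0.1274)
= 0.7614·2.0730/0.2549 = 6.19233

Final: 6.19233


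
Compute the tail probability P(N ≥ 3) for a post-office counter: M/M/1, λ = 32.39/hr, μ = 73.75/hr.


ρ = 32.39/73.75 = 0.4392
P(N ≥ n) = ρ^n = 0.4392^3 = 0.084712

Final: 0.084712
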